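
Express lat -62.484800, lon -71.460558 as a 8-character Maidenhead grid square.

FC47gm43

Shift to the Maidenhead origin (180°W, 90°S): lon 108.53944, lat 27.51520.
Field: lon ⌊108.53944/20⌋ = 5 → F; lat ⌊27.51520/10⌋ = 2 → C.
Square: lon ⌊8.53944/2⌋ = 4; lat ⌊7.51520/1⌋ = 7.
Subsquare: lon ⌊0.53944/0.0833333⌋ = 6 → g; lat ⌊0.51520/0.0416667⌋ = 12 → m.
Extended square: lon ⌊0.03944/0.00833333⌋ = 4; lat ⌊0.01520/0.00416667⌋ = 3.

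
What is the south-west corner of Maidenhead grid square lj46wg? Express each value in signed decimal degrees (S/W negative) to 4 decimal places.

6.2500, 49.8333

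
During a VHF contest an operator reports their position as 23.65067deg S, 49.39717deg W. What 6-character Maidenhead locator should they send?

GG56hi

Add 180° to longitude and 90° to latitude: 130.6028, 66.3493.
Field (20°×10°, letters A–R): lon ⌊130.6028/20⌋ = 6 → G; lat ⌊66.3493/10⌋ = 6 → G.
Square (2°×1°, digits 0–9): lon ⌊10.6028/2⌋ = 5; lat ⌊6.3493/1⌋ = 6.
Subsquare (5′×2.5′, letters a–x): lon ⌊0.6028/0.0833333⌋ = 7 → h; lat ⌊0.3493/0.0416667⌋ = 8 → i.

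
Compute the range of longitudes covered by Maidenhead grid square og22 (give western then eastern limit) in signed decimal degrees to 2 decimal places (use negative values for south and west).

Field O=14, G=6: +14·20° lon, +6·10° lat → SW at lon 100°, lat -30°.
Square 2, 2: +2·2° lon, +2·1° lat → SW at lon 104°, lat -28°.
Cell spans 2° lon × 1° lat.
west 104.00, east 106.00.

104.00, 106.00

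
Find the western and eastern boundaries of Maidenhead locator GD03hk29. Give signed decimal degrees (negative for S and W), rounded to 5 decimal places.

-59.40000, -59.39167

Field G=6, D=3: +6·20° lon, +3·10° lat → SW at lon -60°, lat -60°.
Square 0, 3: +0·2° lon, +3·1° lat → SW at lon -60°, lat -57°.
Subsquare h=7, k=10: +7·0.0833333° lon, +10·0.0416667° lat → SW at lon -59.4167°, lat -56.5833°.
Extended square 2, 9: +2·0.00833333° lon, +9·0.00416667° lat → SW at lon -59.4°, lat -56.5458°.
Cell spans 0.00833333° lon × 0.00416667° lat.
west -59.40000, east -59.39167.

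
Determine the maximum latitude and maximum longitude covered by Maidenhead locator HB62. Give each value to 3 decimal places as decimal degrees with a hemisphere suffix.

77.000° S, 26.000° W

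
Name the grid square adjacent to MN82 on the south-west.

MN71

Longitude square 8; −1 → 7.
Latitude square 2; −1 → 1.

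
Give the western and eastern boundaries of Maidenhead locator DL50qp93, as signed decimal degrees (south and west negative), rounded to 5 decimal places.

-108.59167, -108.58333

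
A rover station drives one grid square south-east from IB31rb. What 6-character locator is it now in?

IB31sa

Longitude subsquare r = 17; +1 → 18 = s.
Latitude subsquare b = 1; −1 → 0 = a.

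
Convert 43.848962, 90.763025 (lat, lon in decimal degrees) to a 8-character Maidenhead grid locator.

Shift to the Maidenhead origin (180°W, 90°S): lon 270.76302, lat 133.84896.
Field: 270.76302/20 → 13 → N, 133.84896/10 → 13 → N; chars NN.
Square: 10.76302/2 → 5, 3.84896/1 → 3; chars 53.
Subsquare: 0.76302/0.0833333 → 9 → j, 0.84896/0.0416667 → 20 → u; chars ju.
Extended square: 0.01302/0.00833333 → 1, 0.01563/0.00416667 → 3; chars 13.

NN53ju13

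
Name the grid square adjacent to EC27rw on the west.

Longitude subsquare r = 17; −1 → 16 = q.
The latitude characters are unchanged.

EC27qw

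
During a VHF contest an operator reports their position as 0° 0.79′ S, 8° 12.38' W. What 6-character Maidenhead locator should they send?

II59vx

Shift to the Maidenhead origin (180°W, 90°S): lon 171.7937, lat 89.9868.
Field: 171.7937/20 → 8 → I, 89.9868/10 → 8 → I; chars II.
Square: 11.7937/2 → 5, 9.9868/1 → 9; chars 59.
Subsquare: 1.7937/0.0833333 → 21 → v, 0.9868/0.0416667 → 23 → x; chars vx.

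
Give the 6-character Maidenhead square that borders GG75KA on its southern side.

GG74kx

Latitude subsquare a = 0; −1 → -1, wraps to 23 = x, carry into square.
Latitude square 5; −1 → 4.
The longitude characters are unchanged.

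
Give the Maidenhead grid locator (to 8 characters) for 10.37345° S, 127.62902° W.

CH69ep40

Offset from 180°W / 90°S: lon 52.37098°, lat 79.62655°.
Field: 52.37098/20 → 2 → C, 79.62655/10 → 7 → H; chars CH.
Square: 12.37098/2 → 6, 9.62655/1 → 9; chars 69.
Subsquare: 0.37098/0.0833333 → 4 → e, 0.62655/0.0416667 → 15 → p; chars ep.
Extended square: 0.03765/0.00833333 → 4, 0.00155/0.00416667 → 0; chars 40.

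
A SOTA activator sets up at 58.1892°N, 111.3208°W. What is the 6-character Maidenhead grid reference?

Shift to the Maidenhead origin (180°W, 90°S): lon 68.6792, lat 148.1892.
Field (20°×10°, letters A–R): 68.6792/20 → 3 → D, 148.1892/10 → 14 → O; chars DO.
Square (2°×1°, digits 0–9): 8.6792/2 → 4, 8.1892/1 → 8; chars 48.
Subsquare (5′×2.5′, letters a–x): 0.6792/0.0833333 → 8 → i, 0.1892/0.0416667 → 4 → e; chars ie.

DO48ie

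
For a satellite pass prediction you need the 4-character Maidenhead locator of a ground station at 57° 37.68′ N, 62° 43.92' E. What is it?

MO17

Offset from 180°W / 90°S: lon 242.73°, lat 147.63°.
Field (20°×10°, letters A–R): 242.73/20 → 12 → M, 147.63/10 → 14 → O; chars MO.
Square (2°×1°, digits 0–9): 2.73/2 → 1, 7.63/1 → 7; chars 17.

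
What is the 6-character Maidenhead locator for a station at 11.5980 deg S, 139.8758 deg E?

Add 180° to longitude and 90° to latitude: 319.8758, 78.4020.
Field: 319.8758/20 → 15 → P, 78.4020/10 → 7 → H; chars PH.
Square: 19.8758/2 → 9, 8.4020/1 → 8; chars 98.
Subsquare: 1.8758/0.0833333 → 22 → w, 0.4020/0.0416667 → 9 → j; chars wj.

PH98wj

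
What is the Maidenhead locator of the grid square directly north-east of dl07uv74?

Longitude extended square 7; +1 → 8.
Latitude extended square 4; +1 → 5.

DL07uv85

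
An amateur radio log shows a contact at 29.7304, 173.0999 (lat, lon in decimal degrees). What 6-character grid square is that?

RL69nr

Shift to the Maidenhead origin (180°W, 90°S): lon 353.0999, lat 119.7304.
Field (20°×10°, letters A–R): lon ⌊353.0999/20⌋ = 17 → R; lat ⌊119.7304/10⌋ = 11 → L.
Square (2°×1°, digits 0–9): lon ⌊13.0999/2⌋ = 6; lat ⌊9.7304/1⌋ = 9.
Subsquare (5′×2.5′, letters a–x): lon ⌊1.0999/0.0833333⌋ = 13 → n; lat ⌊0.7304/0.0416667⌋ = 17 → r.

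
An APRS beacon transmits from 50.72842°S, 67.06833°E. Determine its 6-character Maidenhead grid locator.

Add 180° to longitude and 90° to latitude: 247.0683, 39.2716.
Field: 247.0683/20 → 12 → M, 39.2716/10 → 3 → D; chars MD.
Square: 7.0683/2 → 3, 9.2716/1 → 9; chars 39.
Subsquare: 1.0683/0.0833333 → 12 → m, 0.2716/0.0416667 → 6 → g; chars mg.

MD39mg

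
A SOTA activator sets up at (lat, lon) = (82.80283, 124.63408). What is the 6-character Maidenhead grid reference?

PR22ht

Offset from 180°W / 90°S: lon 304.6341°, lat 172.8028°.
Field (20°×10°, letters A–R): 304.6341/20 → 15 → P, 172.8028/10 → 17 → R; chars PR.
Square (2°×1°, digits 0–9): 4.6341/2 → 2, 2.8028/1 → 2; chars 22.
Subsquare (5′×2.5′, letters a–x): 0.6341/0.0833333 → 7 → h, 0.8028/0.0416667 → 19 → t; chars ht.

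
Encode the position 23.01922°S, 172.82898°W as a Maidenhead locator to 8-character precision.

Offset from 180°W / 90°S: lon 7.17102°, lat 66.98078°.
Field: lon ⌊7.17102/20⌋ = 0 → A; lat ⌊66.98078/10⌋ = 6 → G.
Square: lon ⌊7.17102/2⌋ = 3; lat ⌊6.98078/1⌋ = 6.
Subsquare: lon ⌊1.17102/0.0833333⌋ = 14 → o; lat ⌊0.98078/0.0416667⌋ = 23 → x.
Extended square: lon ⌊0.00435/0.00833333⌋ = 0; lat ⌊0.02245/0.00416667⌋ = 5.

AG36ox05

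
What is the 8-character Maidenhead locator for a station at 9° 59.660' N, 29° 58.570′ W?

Add 180° to longitude and 90° to latitude: 150.02383, 99.99433.
Field: lon ⌊150.02383/20⌋ = 7 → H; lat ⌊99.99433/10⌋ = 9 → J.
Square: lon ⌊10.02383/2⌋ = 5; lat ⌊9.99433/1⌋ = 9.
Subsquare: lon ⌊0.02383/0.0833333⌋ = 0 → a; lat ⌊0.99433/0.0416667⌋ = 23 → x.
Extended square: lon ⌊0.02383/0.00833333⌋ = 2; lat ⌊0.03600/0.00416667⌋ = 8.

HJ59ax28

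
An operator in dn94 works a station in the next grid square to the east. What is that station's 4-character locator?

EN04

Longitude square 9; +1 → 10, wraps to 0, carry into field.
Longitude field D = 3; +1 → 4 = E.
The latitude characters are unchanged.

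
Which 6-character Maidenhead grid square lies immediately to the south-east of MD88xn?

Longitude subsquare x = 23; +1 → 24, wraps to 0 = a, carry into square.
Longitude square 8; +1 → 9.
Latitude subsquare n = 13; −1 → 12 = m.

MD98am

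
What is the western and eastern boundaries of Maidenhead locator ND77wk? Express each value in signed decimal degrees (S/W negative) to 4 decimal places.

95.8333, 95.9167

Field N=13, D=3: +13·20° lon, +3·10° lat → SW at lon 80°, lat -60°.
Square 7, 7: +7·2° lon, +7·1° lat → SW at lon 94°, lat -53°.
Subsquare w=22, k=10: +22·0.0833333° lon, +10·0.0416667° lat → SW at lon 95.8333°, lat -52.5833°.
Cell spans 0.0833333° lon × 0.0416667° lat.
west 95.8333, east 95.9167.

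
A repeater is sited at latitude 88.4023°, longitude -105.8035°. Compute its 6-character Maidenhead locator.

DR78cj

Shift to the Maidenhead origin (180°W, 90°S): lon 74.1965, lat 178.4023.
Field (20°×10°, letters A–R): 74.1965/20 → 3 → D, 178.4023/10 → 17 → R; chars DR.
Square (2°×1°, digits 0–9): 14.1965/2 → 7, 8.4023/1 → 8; chars 78.
Subsquare (5′×2.5′, letters a–x): 0.1965/0.0833333 → 2 → c, 0.4023/0.0416667 → 9 → j; chars cj.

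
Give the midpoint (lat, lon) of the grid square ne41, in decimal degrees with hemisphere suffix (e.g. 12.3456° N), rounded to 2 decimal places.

48.50° S, 89.00° E

Field N=13, E=4: +13·20° lon, +4·10° lat → SW at lon 80°, lat -50°.
Square 4, 1: +4·2° lon, +1·1° lat → SW at lon 88°, lat -49°.
Cell spans 2° lon × 1° lat. Centre is SW corner plus half of each.
latitude 48.50° S, longitude 89.00° E.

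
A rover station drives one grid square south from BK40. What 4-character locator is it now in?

BJ49

Latitude square 0; −1 → -1, wraps to 9, carry into field.
Latitude field K = 10; −1 → 9 = J.
The longitude characters are unchanged.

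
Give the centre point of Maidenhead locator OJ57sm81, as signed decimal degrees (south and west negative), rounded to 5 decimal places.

7.50625, 111.57083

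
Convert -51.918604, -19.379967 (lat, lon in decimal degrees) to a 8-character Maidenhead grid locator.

Offset from 180°W / 90°S: lon 160.62003°, lat 38.08140°.
Field: 160.62003/20 → 8 → I, 38.08140/10 → 3 → D; chars ID.
Square: 0.62003/2 → 0, 8.08140/1 → 8; chars 08.
Subsquare: 0.62003/0.0833333 → 7 → h, 0.08140/0.0416667 → 1 → b; chars hb.
Extended square: 0.03670/0.00833333 → 4, 0.03973/0.00416667 → 9; chars 49.

ID08hb49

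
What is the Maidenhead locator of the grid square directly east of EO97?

FO07

Longitude square 9; +1 → 10, wraps to 0, carry into field.
Longitude field E = 4; +1 → 5 = F.
The latitude characters are unchanged.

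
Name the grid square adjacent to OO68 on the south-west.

OO57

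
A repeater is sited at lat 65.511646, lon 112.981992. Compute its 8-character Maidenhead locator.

Add 180° to longitude and 90° to latitude: 292.98199, 155.51165.
Field: 292.98199/20 → 14 → O, 155.51165/10 → 15 → P; chars OP.
Square: 12.98199/2 → 6, 5.51165/1 → 5; chars 65.
Subsquare: 0.98199/0.0833333 → 11 → l, 0.51165/0.0416667 → 12 → m; chars lm.
Extended square: 0.06533/0.00833333 → 7, 0.01165/0.00416667 → 2; chars 72.

OP65lm72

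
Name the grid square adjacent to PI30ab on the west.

PI20xb

Longitude subsquare a = 0; −1 → -1, wraps to 23 = x, carry into square.
Longitude square 3; −1 → 2.
The latitude characters are unchanged.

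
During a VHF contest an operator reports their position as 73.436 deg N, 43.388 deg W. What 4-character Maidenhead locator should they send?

GQ83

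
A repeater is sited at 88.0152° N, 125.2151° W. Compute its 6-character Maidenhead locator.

CR78ja

Offset from 180°W / 90°S: lon 54.7849°, lat 178.0152°.
Field: 54.7849/20 → 2 → C, 178.0152/10 → 17 → R; chars CR.
Square: 14.7849/2 → 7, 8.0152/1 → 8; chars 78.
Subsquare: 0.7849/0.0833333 → 9 → j, 0.0152/0.0416667 → 0 → a; chars ja.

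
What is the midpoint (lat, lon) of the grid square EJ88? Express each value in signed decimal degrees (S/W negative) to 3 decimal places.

8.500, -83.000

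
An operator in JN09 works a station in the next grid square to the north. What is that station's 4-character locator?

JO00

Latitude square 9; +1 → 10, wraps to 0, carry into field.
Latitude field N = 13; +1 → 14 = O.
The longitude characters are unchanged.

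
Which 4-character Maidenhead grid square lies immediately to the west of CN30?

Longitude square 3; −1 → 2.
The latitude characters are unchanged.

CN20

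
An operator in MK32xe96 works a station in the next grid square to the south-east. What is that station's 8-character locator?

Longitude extended square 9; +1 → 10, wraps to 0, carry into subsquare.
Longitude subsquare x = 23; +1 → 24, wraps to 0 = a, carry into square.
Longitude square 3; +1 → 4.
Latitude extended square 6; −1 → 5.

MK42ae05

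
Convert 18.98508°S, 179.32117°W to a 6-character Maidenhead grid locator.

AH01ia

Offset from 180°W / 90°S: lon 0.6788°, lat 71.0149°.
Field: lon ⌊0.6788/20⌋ = 0 → A; lat ⌊71.0149/10⌋ = 7 → H.
Square: lon ⌊0.6788/2⌋ = 0; lat ⌊1.0149/1⌋ = 1.
Subsquare: lon ⌊0.6788/0.0833333⌋ = 8 → i; lat ⌊0.0149/0.0416667⌋ = 0 → a.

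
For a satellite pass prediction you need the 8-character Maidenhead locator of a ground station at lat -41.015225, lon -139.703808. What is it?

CE08dx56

Offset from 180°W / 90°S: lon 40.29619°, lat 48.98477°.
Field (20°×10°, letters A–R): 40.29619/20 → 2 → C, 48.98477/10 → 4 → E; chars CE.
Square (2°×1°, digits 0–9): 0.29619/2 → 0, 8.98477/1 → 8; chars 08.
Subsquare (5′×2.5′, letters a–x): 0.29619/0.0833333 → 3 → d, 0.98477/0.0416667 → 23 → x; chars dx.
Extended square (30″×15″, digits 0–9): 0.04619/0.00833333 → 5, 0.02644/0.00416667 → 6; chars 56.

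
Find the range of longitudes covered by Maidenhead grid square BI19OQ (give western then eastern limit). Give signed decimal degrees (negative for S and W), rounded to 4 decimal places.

-156.8333, -156.7500

Field B=1, I=8: +1·20° lon, +8·10° lat → SW at lon -160°, lat -10°.
Square 1, 9: +1·2° lon, +9·1° lat → SW at lon -158°, lat -1°.
Subsquare o=14, q=16: +14·0.0833333° lon, +16·0.0416667° lat → SW at lon -156.833°, lat -0.333333°.
Cell spans 0.0833333° lon × 0.0416667° lat.
west -156.8333, east -156.7500.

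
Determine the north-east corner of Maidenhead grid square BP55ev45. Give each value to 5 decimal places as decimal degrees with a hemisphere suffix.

Field B=1, P=15: +1·20° lon, +15·10° lat → SW at lon -160°, lat 60°.
Square 5, 5: +5·2° lon, +5·1° lat → SW at lon -150°, lat 65°.
Subsquare e=4, v=21: +4·0.0833333° lon, +21·0.0416667° lat → SW at lon -149.667°, lat 65.875°.
Extended square 4, 5: +4·0.00833333° lon, +5·0.00416667° lat → SW at lon -149.633°, lat 65.8958°.
Cell spans 0.00833333° lon × 0.00416667° lat. NE corner is SW corner plus one full cell.
latitude 65.90000° N, longitude 149.62500° W.

65.90000° N, 149.62500° W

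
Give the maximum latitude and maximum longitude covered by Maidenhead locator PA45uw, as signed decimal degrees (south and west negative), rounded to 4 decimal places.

-84.0417, 129.7500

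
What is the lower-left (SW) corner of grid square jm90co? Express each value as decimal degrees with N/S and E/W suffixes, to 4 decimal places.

30.5833° N, 18.1667° E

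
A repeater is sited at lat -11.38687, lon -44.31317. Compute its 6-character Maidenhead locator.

GH78uo

Add 180° to longitude and 90° to latitude: 135.6868, 78.6131.
Field: lon ⌊135.6868/20⌋ = 6 → G; lat ⌊78.6131/10⌋ = 7 → H.
Square: lon ⌊15.6868/2⌋ = 7; lat ⌊8.6131/1⌋ = 8.
Subsquare: lon ⌊1.6868/0.0833333⌋ = 20 → u; lat ⌊0.6131/0.0416667⌋ = 14 → o.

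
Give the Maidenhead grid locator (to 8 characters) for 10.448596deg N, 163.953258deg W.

AK80ak57

Offset from 180°W / 90°S: lon 16.04674°, lat 100.44860°.
Field: 16.04674/20 → 0 → A, 100.44860/10 → 10 → K; chars AK.
Square: 16.04674/2 → 8, 0.44860/1 → 0; chars 80.
Subsquare: 0.04674/0.0833333 → 0 → a, 0.44860/0.0416667 → 10 → k; chars ak.
Extended square: 0.04674/0.00833333 → 5, 0.03193/0.00416667 → 7; chars 57.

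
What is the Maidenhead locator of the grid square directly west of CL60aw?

CL50xw

Longitude subsquare a = 0; −1 → -1, wraps to 23 = x, carry into square.
Longitude square 6; −1 → 5.
The latitude characters are unchanged.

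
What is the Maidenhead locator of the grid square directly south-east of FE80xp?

FE90ao

Longitude subsquare x = 23; +1 → 24, wraps to 0 = a, carry into square.
Longitude square 8; +1 → 9.
Latitude subsquare p = 15; −1 → 14 = o.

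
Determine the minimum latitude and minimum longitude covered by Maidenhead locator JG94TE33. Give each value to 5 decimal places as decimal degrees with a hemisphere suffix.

Field J=9, G=6: +9·20° lon, +6·10° lat → SW at lon 0°, lat -30°.
Square 9, 4: +9·2° lon, +4·1° lat → SW at lon 18°, lat -26°.
Subsquare t=19, e=4: +19·0.0833333° lon, +4·0.0416667° lat → SW at lon 19.5833°, lat -25.8333°.
Extended square 3, 3: +3·0.00833333° lon, +3·0.00416667° lat → SW at lon 19.6083°, lat -25.8208°.
latitude 25.82083° S, longitude 19.60833° E.

25.82083° S, 19.60833° E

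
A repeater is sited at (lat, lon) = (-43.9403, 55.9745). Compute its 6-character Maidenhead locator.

LE76xb

Offset from 180°W / 90°S: lon 235.9745°, lat 46.0597°.
Field: lon ⌊235.9745/20⌋ = 11 → L; lat ⌊46.0597/10⌋ = 4 → E.
Square: lon ⌊15.9745/2⌋ = 7; lat ⌊6.0597/1⌋ = 6.
Subsquare: lon ⌊1.9745/0.0833333⌋ = 23 → x; lat ⌊0.0597/0.0416667⌋ = 1 → b.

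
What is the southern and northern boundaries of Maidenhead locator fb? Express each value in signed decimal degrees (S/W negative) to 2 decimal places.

Field F=5, B=1: +5·20° lon, +1·10° lat → SW at lon -80°, lat -80°.
Cell spans 20° lon × 10° lat.
south -80.00, north -70.00.

-80.00, -70.00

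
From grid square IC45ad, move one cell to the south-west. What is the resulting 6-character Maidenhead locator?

IC35xc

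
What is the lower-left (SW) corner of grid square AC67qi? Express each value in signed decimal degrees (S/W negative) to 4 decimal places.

Field A=0, C=2: +0·20° lon, +2·10° lat → SW at lon -180°, lat -70°.
Square 6, 7: +6·2° lon, +7·1° lat → SW at lon -168°, lat -63°.
Subsquare q=16, i=8: +16·0.0833333° lon, +8·0.0416667° lat → SW at lon -166.667°, lat -62.6667°.
latitude -62.6667, longitude -166.6667.

-62.6667, -166.6667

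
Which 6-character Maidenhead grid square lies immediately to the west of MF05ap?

Longitude subsquare a = 0; −1 → -1, wraps to 23 = x, carry into square.
Longitude square 0; −1 → -1, wraps to 9, carry into field.
Longitude field M = 12; −1 → 11 = L.
The latitude characters are unchanged.

LF95xp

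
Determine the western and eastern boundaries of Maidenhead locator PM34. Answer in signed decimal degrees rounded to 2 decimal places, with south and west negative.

126.00, 128.00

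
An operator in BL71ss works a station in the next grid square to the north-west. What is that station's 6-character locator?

BL71rt

Longitude subsquare s = 18; −1 → 17 = r.
Latitude subsquare s = 18; +1 → 19 = t.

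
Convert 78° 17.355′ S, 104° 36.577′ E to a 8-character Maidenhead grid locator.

OB21hr30

Add 180° to longitude and 90° to latitude: 284.60962, 11.71075.
Field: lon ⌊284.60962/20⌋ = 14 → O; lat ⌊11.71075/10⌋ = 1 → B.
Square: lon ⌊4.60962/2⌋ = 2; lat ⌊1.71075/1⌋ = 1.
Subsquare: lon ⌊0.60962/0.0833333⌋ = 7 → h; lat ⌊0.71075/0.0416667⌋ = 17 → r.
Extended square: lon ⌊0.02628/0.00833333⌋ = 3; lat ⌊0.00242/0.00416667⌋ = 0.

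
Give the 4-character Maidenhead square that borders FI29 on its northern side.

Latitude square 9; +1 → 10, wraps to 0, carry into field.
Latitude field I = 8; +1 → 9 = J.
The longitude characters are unchanged.

FJ20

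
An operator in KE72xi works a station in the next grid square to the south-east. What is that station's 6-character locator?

Longitude subsquare x = 23; +1 → 24, wraps to 0 = a, carry into square.
Longitude square 7; +1 → 8.
Latitude subsquare i = 8; −1 → 7 = h.

KE82ah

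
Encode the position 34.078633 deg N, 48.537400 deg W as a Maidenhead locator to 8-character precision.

Offset from 180°W / 90°S: lon 131.46260°, lat 124.07863°.
Field: 131.46260/20 → 6 → G, 124.07863/10 → 12 → M; chars GM.
Square: 11.46260/2 → 5, 4.07863/1 → 4; chars 54.
Subsquare: 1.46260/0.0833333 → 17 → r, 0.07863/0.0416667 → 1 → b; chars rb.
Extended square: 0.04593/0.00833333 → 5, 0.03697/0.00416667 → 8; chars 58.

GM54rb58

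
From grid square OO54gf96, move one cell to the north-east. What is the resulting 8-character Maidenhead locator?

Longitude extended square 9; +1 → 10, wraps to 0, carry into subsquare.
Longitude subsquare g = 6; +1 → 7 = h.
Latitude extended square 6; +1 → 7.

OO54hf07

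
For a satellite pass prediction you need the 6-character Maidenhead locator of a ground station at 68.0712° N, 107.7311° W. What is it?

DP68db

Shift to the Maidenhead origin (180°W, 90°S): lon 72.2689, lat 158.0712.
Field: lon ⌊72.2689/20⌋ = 3 → D; lat ⌊158.0712/10⌋ = 15 → P.
Square: lon ⌊12.2689/2⌋ = 6; lat ⌊8.0712/1⌋ = 8.
Subsquare: lon ⌊0.2689/0.0833333⌋ = 3 → d; lat ⌊0.0712/0.0416667⌋ = 1 → b.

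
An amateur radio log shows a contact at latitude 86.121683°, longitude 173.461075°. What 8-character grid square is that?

Offset from 180°W / 90°S: lon 353.46107°, lat 176.12168°.
Field: lon ⌊353.46107/20⌋ = 17 → R; lat ⌊176.12168/10⌋ = 17 → R.
Square: lon ⌊13.46107/2⌋ = 6; lat ⌊6.12168/1⌋ = 6.
Subsquare: lon ⌊1.46107/0.0833333⌋ = 17 → r; lat ⌊0.12168/0.0416667⌋ = 2 → c.
Extended square: lon ⌊0.04441/0.00833333⌋ = 5; lat ⌊0.03835/0.00416667⌋ = 9.

RR66rc59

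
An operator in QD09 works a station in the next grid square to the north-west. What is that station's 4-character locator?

PE90

Longitude square 0; −1 → -1, wraps to 9, carry into field.
Longitude field Q = 16; −1 → 15 = P.
Latitude square 9; +1 → 10, wraps to 0, carry into field.
Latitude field D = 3; +1 → 4 = E.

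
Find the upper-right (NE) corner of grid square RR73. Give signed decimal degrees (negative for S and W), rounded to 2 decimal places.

84.00, 176.00

Field R=17, R=17: +17·20° lon, +17·10° lat → SW at lon 160°, lat 80°.
Square 7, 3: +7·2° lon, +3·1° lat → SW at lon 174°, lat 83°.
Cell spans 2° lon × 1° lat. NE corner is SW corner plus one full cell.
latitude 84.00, longitude 176.00.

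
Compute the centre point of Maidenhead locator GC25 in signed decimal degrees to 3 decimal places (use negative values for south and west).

-64.500, -55.000

Field G=6, C=2: +6·20° lon, +2·10° lat → SW at lon -60°, lat -70°.
Square 2, 5: +2·2° lon, +5·1° lat → SW at lon -56°, lat -65°.
Cell spans 2° lon × 1° lat. Centre is SW corner plus half of each.
latitude -64.500, longitude -55.000.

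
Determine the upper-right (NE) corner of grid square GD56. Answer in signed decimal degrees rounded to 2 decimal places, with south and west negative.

-53.00, -48.00

Field G=6, D=3: +6·20° lon, +3·10° lat → SW at lon -60°, lat -60°.
Square 5, 6: +5·2° lon, +6·1° lat → SW at lon -50°, lat -54°.
Cell spans 2° lon × 1° lat. NE corner is SW corner plus one full cell.
latitude -53.00, longitude -48.00.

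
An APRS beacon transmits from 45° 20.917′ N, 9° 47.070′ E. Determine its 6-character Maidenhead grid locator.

JN45vi

Add 180° to longitude and 90° to latitude: 189.7845, 135.3486.
Field (20°×10°, letters A–R): lon ⌊189.7845/20⌋ = 9 → J; lat ⌊135.3486/10⌋ = 13 → N.
Square (2°×1°, digits 0–9): lon ⌊9.7845/2⌋ = 4; lat ⌊5.3486/1⌋ = 5.
Subsquare (5′×2.5′, letters a–x): lon ⌊1.7845/0.0833333⌋ = 21 → v; lat ⌊0.3486/0.0416667⌋ = 8 → i.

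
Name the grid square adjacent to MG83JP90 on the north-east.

MG83kp01

Longitude extended square 9; +1 → 10, wraps to 0, carry into subsquare.
Longitude subsquare j = 9; +1 → 10 = k.
Latitude extended square 0; +1 → 1.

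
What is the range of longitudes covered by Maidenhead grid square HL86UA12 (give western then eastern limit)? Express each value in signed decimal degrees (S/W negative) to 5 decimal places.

Field H=7, L=11: +7·20° lon, +11·10° lat → SW at lon -40°, lat 20°.
Square 8, 6: +8·2° lon, +6·1° lat → SW at lon -24°, lat 26°.
Subsquare u=20, a=0: +20·0.0833333° lon, +0·0.0416667° lat → SW at lon -22.3333°, lat 26°.
Extended square 1, 2: +1·0.00833333° lon, +2·0.00416667° lat → SW at lon -22.325°, lat 26.0083°.
Cell spans 0.00833333° lon × 0.00416667° lat.
west -22.32500, east -22.31667.

-22.32500, -22.31667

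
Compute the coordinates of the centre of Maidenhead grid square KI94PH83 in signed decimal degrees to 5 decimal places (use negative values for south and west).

-5.69375, 39.32083

Field K=10, I=8: +10·20° lon, +8·10° lat → SW at lon 20°, lat -10°.
Square 9, 4: +9·2° lon, +4·1° lat → SW at lon 38°, lat -6°.
Subsquare p=15, h=7: +15·0.0833333° lon, +7·0.0416667° lat → SW at lon 39.25°, lat -5.70833°.
Extended square 8, 3: +8·0.00833333° lon, +3·0.00416667° lat → SW at lon 39.3167°, lat -5.69583°.
Cell spans 0.00833333° lon × 0.00416667° lat. Centre is SW corner plus half of each.
latitude -5.69375, longitude 39.32083.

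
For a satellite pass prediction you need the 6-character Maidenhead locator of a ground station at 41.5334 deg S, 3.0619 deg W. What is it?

IE88ll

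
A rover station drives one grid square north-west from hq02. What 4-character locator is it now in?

Longitude square 0; −1 → -1, wraps to 9, carry into field.
Longitude field H = 7; −1 → 6 = G.
Latitude square 2; +1 → 3.

GQ93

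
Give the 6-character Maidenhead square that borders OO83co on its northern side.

Latitude subsquare o = 14; +1 → 15 = p.
The longitude characters are unchanged.

OO83cp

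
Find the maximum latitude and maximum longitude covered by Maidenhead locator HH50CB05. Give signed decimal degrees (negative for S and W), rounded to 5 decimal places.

-19.93333, -29.82500

Field H=7, H=7: +7·20° lon, +7·10° lat → SW at lon -40°, lat -20°.
Square 5, 0: +5·2° lon, +0·1° lat → SW at lon -30°, lat -20°.
Subsquare c=2, b=1: +2·0.0833333° lon, +1·0.0416667° lat → SW at lon -29.8333°, lat -19.9583°.
Extended square 0, 5: +0·0.00833333° lon, +5·0.00416667° lat → SW at lon -29.8333°, lat -19.9375°.
Cell spans 0.00833333° lon × 0.00416667° lat. NE corner is SW corner plus one full cell.
latitude -19.93333, longitude -29.82500.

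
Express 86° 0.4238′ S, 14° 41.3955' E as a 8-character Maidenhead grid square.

JA73ix28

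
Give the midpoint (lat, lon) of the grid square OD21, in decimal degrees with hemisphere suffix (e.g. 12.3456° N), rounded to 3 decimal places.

58.500° S, 105.000° E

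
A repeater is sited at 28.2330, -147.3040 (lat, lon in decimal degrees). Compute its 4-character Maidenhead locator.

BL68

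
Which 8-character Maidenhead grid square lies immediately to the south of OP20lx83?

Latitude extended square 3; −1 → 2.
The longitude characters are unchanged.

OP20lx82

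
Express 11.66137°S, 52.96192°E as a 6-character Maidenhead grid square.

LH68li

Shift to the Maidenhead origin (180°W, 90°S): lon 232.9619, lat 78.3386.
Field: lon ⌊232.9619/20⌋ = 11 → L; lat ⌊78.3386/10⌋ = 7 → H.
Square: lon ⌊12.9619/2⌋ = 6; lat ⌊8.3386/1⌋ = 8.
Subsquare: lon ⌊0.9619/0.0833333⌋ = 11 → l; lat ⌊0.3386/0.0416667⌋ = 8 → i.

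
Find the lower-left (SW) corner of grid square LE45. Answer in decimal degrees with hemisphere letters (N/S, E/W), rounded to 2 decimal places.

45.00° S, 48.00° E

Field L=11, E=4: +11·20° lon, +4·10° lat → SW at lon 40°, lat -50°.
Square 4, 5: +4·2° lon, +5·1° lat → SW at lon 48°, lat -45°.
latitude 45.00° S, longitude 48.00° E.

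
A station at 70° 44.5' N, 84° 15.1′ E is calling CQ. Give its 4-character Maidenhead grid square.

NQ20

Offset from 180°W / 90°S: lon 264.25°, lat 160.74°.
Field (20°×10°, letters A–R): 264.25/20 → 13 → N, 160.74/10 → 16 → Q; chars NQ.
Square (2°×1°, digits 0–9): 4.25/2 → 2, 0.74/1 → 0; chars 20.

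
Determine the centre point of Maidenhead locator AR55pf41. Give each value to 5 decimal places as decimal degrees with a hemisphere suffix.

85.21458° N, 168.71250° W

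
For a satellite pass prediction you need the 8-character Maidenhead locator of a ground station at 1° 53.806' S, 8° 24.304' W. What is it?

II58tc14

Offset from 180°W / 90°S: lon 171.59493°, lat 88.10323°.
Field: lon ⌊171.59493/20⌋ = 8 → I; lat ⌊88.10323/10⌋ = 8 → I.
Square: lon ⌊11.59493/2⌋ = 5; lat ⌊8.10323/1⌋ = 8.
Subsquare: lon ⌊1.59493/0.0833333⌋ = 19 → t; lat ⌊0.10323/0.0416667⌋ = 2 → c.
Extended square: lon ⌊0.01160/0.00833333⌋ = 1; lat ⌊0.01990/0.00416667⌋ = 4.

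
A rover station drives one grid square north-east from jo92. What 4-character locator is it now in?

KO03

Longitude square 9; +1 → 10, wraps to 0, carry into field.
Longitude field J = 9; +1 → 10 = K.
Latitude square 2; +1 → 3.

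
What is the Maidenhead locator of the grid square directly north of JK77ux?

JK78ua

Latitude subsquare x = 23; +1 → 24, wraps to 0 = a, carry into square.
Latitude square 7; +1 → 8.
The longitude characters are unchanged.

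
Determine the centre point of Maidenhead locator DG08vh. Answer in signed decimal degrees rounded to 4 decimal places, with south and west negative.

Field D=3, G=6: +3·20° lon, +6·10° lat → SW at lon -120°, lat -30°.
Square 0, 8: +0·2° lon, +8·1° lat → SW at lon -120°, lat -22°.
Subsquare v=21, h=7: +21·0.0833333° lon, +7·0.0416667° lat → SW at lon -118.25°, lat -21.7083°.
Cell spans 0.0833333° lon × 0.0416667° lat. Centre is SW corner plus half of each.
latitude -21.6875, longitude -118.2083.

-21.6875, -118.2083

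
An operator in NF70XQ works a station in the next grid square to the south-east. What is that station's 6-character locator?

NF80ap

Longitude subsquare x = 23; +1 → 24, wraps to 0 = a, carry into square.
Longitude square 7; +1 → 8.
Latitude subsquare q = 16; −1 → 15 = p.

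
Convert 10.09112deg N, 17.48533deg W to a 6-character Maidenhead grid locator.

Add 180° to longitude and 90° to latitude: 162.5147, 100.0911.
Field: 162.5147/20 → 8 → I, 100.0911/10 → 10 → K; chars IK.
Square: 2.5147/2 → 1, 0.0911/1 → 0; chars 10.
Subsquare: 0.5147/0.0833333 → 6 → g, 0.0911/0.0416667 → 2 → c; chars gc.

IK10gc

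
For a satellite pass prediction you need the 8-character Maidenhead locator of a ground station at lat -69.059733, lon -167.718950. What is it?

Offset from 180°W / 90°S: lon 12.28105°, lat 20.94027°.
Field: lon ⌊12.28105/20⌋ = 0 → A; lat ⌊20.94027/10⌋ = 2 → C.
Square: lon ⌊12.28105/2⌋ = 6; lat ⌊0.94027/1⌋ = 0.
Subsquare: lon ⌊0.28105/0.0833333⌋ = 3 → d; lat ⌊0.94027/0.0416667⌋ = 22 → w.
Extended square: lon ⌊0.03105/0.00833333⌋ = 3; lat ⌊0.02360/0.00416667⌋ = 5.

AC60dw35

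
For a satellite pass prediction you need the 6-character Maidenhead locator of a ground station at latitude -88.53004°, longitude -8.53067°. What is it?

IA51rl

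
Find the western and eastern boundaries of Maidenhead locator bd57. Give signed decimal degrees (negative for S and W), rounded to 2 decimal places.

-150.00, -148.00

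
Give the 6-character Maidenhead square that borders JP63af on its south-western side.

JP53xe

Longitude subsquare a = 0; −1 → -1, wraps to 23 = x, carry into square.
Longitude square 6; −1 → 5.
Latitude subsquare f = 5; −1 → 4 = e.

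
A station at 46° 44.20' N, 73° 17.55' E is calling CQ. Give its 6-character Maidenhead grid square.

Shift to the Maidenhead origin (180°W, 90°S): lon 253.2925, lat 136.7367.
Field: 253.2925/20 → 12 → M, 136.7367/10 → 13 → N; chars MN.
Square: 13.2925/2 → 6, 6.7367/1 → 6; chars 66.
Subsquare: 1.2925/0.0833333 → 15 → p, 0.7367/0.0416667 → 17 → r; chars pr.

MN66pr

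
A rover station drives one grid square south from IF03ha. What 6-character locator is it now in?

IF02hx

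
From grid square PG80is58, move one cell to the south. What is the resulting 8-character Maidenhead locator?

Latitude extended square 8; −1 → 7.
The longitude characters are unchanged.

PG80is57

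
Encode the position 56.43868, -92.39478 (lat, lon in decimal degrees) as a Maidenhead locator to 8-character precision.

EO36tk25

Add 180° to longitude and 90° to latitude: 87.60522, 146.43868.
Field: 87.60522/20 → 4 → E, 146.43868/10 → 14 → O; chars EO.
Square: 7.60522/2 → 3, 6.43868/1 → 6; chars 36.
Subsquare: 1.60522/0.0833333 → 19 → t, 0.43868/0.0416667 → 10 → k; chars tk.
Extended square: 0.02189/0.00833333 → 2, 0.02201/0.00416667 → 5; chars 25.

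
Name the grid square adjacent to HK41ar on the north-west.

Longitude subsquare a = 0; −1 → -1, wraps to 23 = x, carry into square.
Longitude square 4; −1 → 3.
Latitude subsquare r = 17; +1 → 18 = s.

HK31xs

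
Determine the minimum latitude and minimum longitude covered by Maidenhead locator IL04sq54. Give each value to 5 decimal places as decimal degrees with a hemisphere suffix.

Field I=8, L=11: +8·20° lon, +11·10° lat → SW at lon -20°, lat 20°.
Square 0, 4: +0·2° lon, +4·1° lat → SW at lon -20°, lat 24°.
Subsquare s=18, q=16: +18·0.0833333° lon, +16·0.0416667° lat → SW at lon -18.5°, lat 24.6667°.
Extended square 5, 4: +5·0.00833333° lon, +4·0.00416667° lat → SW at lon -18.4583°, lat 24.6833°.
latitude 24.68333° N, longitude 18.45833° W.

24.68333° N, 18.45833° W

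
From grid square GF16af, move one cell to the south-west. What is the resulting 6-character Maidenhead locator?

Longitude subsquare a = 0; −1 → -1, wraps to 23 = x, carry into square.
Longitude square 1; −1 → 0.
Latitude subsquare f = 5; −1 → 4 = e.

GF06xe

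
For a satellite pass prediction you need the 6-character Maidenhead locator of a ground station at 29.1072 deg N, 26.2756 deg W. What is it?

Offset from 180°W / 90°S: lon 153.7244°, lat 119.1072°.
Field: 153.7244/20 → 7 → H, 119.1072/10 → 11 → L; chars HL.
Square: 13.7244/2 → 6, 9.1072/1 → 9; chars 69.
Subsquare: 1.7244/0.0833333 → 20 → u, 0.1072/0.0416667 → 2 → c; chars uc.

HL69uc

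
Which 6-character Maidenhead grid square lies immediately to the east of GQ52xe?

Longitude subsquare x = 23; +1 → 24, wraps to 0 = a, carry into square.
Longitude square 5; +1 → 6.
The latitude characters are unchanged.

GQ62ae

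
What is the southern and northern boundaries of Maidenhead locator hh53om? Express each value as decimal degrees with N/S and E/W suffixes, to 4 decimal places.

Field H=7, H=7: +7·20° lon, +7·10° lat → SW at lon -40°, lat -20°.
Square 5, 3: +5·2° lon, +3·1° lat → SW at lon -30°, lat -17°.
Subsquare o=14, m=12: +14·0.0833333° lon, +12·0.0416667° lat → SW at lon -28.8333°, lat -16.5°.
Cell spans 0.0833333° lon × 0.0416667° lat.
south 16.5000° S, north 16.4583° S.

16.5000° S, 16.4583° S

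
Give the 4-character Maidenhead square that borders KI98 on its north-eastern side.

LI09

Longitude square 9; +1 → 10, wraps to 0, carry into field.
Longitude field K = 10; +1 → 11 = L.
Latitude square 8; +1 → 9.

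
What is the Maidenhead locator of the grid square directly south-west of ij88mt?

IJ88ls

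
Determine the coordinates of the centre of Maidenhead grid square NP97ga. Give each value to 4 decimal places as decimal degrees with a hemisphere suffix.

67.0208° N, 98.5417° E

Field N=13, P=15: +13·20° lon, +15·10° lat → SW at lon 80°, lat 60°.
Square 9, 7: +9·2° lon, +7·1° lat → SW at lon 98°, lat 67°.
Subsquare g=6, a=0: +6·0.0833333° lon, +0·0.0416667° lat → SW at lon 98.5°, lat 67°.
Cell spans 0.0833333° lon × 0.0416667° lat. Centre is SW corner plus half of each.
latitude 67.0208° N, longitude 98.5417° E.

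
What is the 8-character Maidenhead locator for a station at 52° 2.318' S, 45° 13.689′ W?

GD77jx20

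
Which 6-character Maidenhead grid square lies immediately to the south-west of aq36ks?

AQ36jr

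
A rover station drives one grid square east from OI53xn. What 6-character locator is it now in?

Longitude subsquare x = 23; +1 → 24, wraps to 0 = a, carry into square.
Longitude square 5; +1 → 6.
The latitude characters are unchanged.

OI63an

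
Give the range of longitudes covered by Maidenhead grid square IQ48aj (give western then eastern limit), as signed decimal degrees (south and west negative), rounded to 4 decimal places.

Field I=8, Q=16: +8·20° lon, +16·10° lat → SW at lon -20°, lat 70°.
Square 4, 8: +4·2° lon, +8·1° lat → SW at lon -12°, lat 78°.
Subsquare a=0, j=9: +0·0.0833333° lon, +9·0.0416667° lat → SW at lon -12°, lat 78.375°.
Cell spans 0.0833333° lon × 0.0416667° lat.
west -12.0000, east -11.9167.

-12.0000, -11.9167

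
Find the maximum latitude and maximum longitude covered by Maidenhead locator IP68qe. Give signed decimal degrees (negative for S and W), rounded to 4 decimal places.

Field I=8, P=15: +8·20° lon, +15·10° lat → SW at lon -20°, lat 60°.
Square 6, 8: +6·2° lon, +8·1° lat → SW at lon -8°, lat 68°.
Subsquare q=16, e=4: +16·0.0833333° lon, +4·0.0416667° lat → SW at lon -6.66667°, lat 68.1667°.
Cell spans 0.0833333° lon × 0.0416667° lat. NE corner is SW corner plus one full cell.
latitude 68.2083, longitude -6.5833.

68.2083, -6.5833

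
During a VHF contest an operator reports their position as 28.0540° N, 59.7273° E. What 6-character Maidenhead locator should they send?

LL98ub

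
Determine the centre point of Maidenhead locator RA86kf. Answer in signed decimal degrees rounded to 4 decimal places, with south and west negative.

Field R=17, A=0: +17·20° lon, +0·10° lat → SW at lon 160°, lat -90°.
Square 8, 6: +8·2° lon, +6·1° lat → SW at lon 176°, lat -84°.
Subsquare k=10, f=5: +10·0.0833333° lon, +5·0.0416667° lat → SW at lon 176.833°, lat -83.7917°.
Cell spans 0.0833333° lon × 0.0416667° lat. Centre is SW corner plus half of each.
latitude -83.7708, longitude 176.8750.

-83.7708, 176.8750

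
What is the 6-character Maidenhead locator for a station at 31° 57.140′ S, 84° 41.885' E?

NF28ib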